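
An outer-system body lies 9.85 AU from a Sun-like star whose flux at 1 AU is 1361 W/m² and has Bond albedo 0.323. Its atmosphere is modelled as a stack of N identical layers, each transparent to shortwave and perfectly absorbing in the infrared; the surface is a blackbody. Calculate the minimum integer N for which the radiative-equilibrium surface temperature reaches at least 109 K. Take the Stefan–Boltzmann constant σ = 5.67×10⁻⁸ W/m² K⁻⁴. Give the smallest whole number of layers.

Flux at the orbit: S = 1361/(9.85)² = 14.03 W/m².
OLR = S(1−α)/4 = 2.374 W/m²; the top layer radiates at T_e = 80.44 K.
Since T_s⁴ = (N+1)T_e⁴, we need N ≥ (T_s/T_e)⁴ − 1 = 2.371.
The minimum whole number is N = 3.

3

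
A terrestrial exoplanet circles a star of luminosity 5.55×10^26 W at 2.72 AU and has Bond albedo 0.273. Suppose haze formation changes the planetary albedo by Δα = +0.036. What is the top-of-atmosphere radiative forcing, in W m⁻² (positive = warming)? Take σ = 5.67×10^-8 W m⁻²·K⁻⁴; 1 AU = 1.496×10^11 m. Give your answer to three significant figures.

-2.40 W m⁻²

d = 2.72 × 1.496×10^11 m = 4.069×10^11 m.
S = L/(4πd²) = 266.7 W m⁻².
ΔF = −(S/4)Δα = −(266.7/4)×(+0.036) = -2.401 W m⁻².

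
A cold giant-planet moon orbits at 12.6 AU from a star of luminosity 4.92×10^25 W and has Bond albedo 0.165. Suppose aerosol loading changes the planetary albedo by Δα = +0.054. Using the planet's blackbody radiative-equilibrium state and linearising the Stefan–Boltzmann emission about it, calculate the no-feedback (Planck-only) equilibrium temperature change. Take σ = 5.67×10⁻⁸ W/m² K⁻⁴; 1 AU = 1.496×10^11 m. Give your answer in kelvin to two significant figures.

d = 12.6 × 1.496×10^11 m = 1.885×10^12 m.
Spreading L over a sphere of radius d: S = 4.92×10^25/(4π·1.88×10^12²) = 1.102 W/m².
The baseline emission temperature is T_e = 44.88 K.
TOA radiative forcing: ΔF = −S·Δα/4 = −1.102·(+0.054)/4 = -0.01488 W/m².
Linearising σT⁴ gives d(σT⁴)/dT = 4σT_e³ = 0.02050 W/m² per K.
Hence the no-feedback warming is ΔF/(4σT_e³) = -0.726 K.

-0.73 kelvin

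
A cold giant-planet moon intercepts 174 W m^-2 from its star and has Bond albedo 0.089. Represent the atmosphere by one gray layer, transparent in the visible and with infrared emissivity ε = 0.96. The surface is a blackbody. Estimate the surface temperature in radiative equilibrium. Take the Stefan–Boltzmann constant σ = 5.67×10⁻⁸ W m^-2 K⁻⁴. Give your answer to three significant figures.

The planet radiates to space at T_e = [S(1−α)/(4σ)]^(1/4) = 162.6 K.
Surface balance with a leaky layer gives σT_s⁴ = σT_e⁴·2/(2−ε), so T_s = T_e·[2/(2−0.96)]^(1/4) = 191.5 K.

191 K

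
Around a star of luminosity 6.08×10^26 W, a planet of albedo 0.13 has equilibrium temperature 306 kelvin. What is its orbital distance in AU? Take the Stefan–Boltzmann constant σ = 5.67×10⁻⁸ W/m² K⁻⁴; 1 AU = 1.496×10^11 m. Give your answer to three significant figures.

0.973 AU

Energy balance gives S = 4σT⁴/(1−α) = 2286 W/m².
From L = 4πd²S, d = √(6.08×10^26/(4π·2286)) = 1.455×10^11 m = 0.9725 AU.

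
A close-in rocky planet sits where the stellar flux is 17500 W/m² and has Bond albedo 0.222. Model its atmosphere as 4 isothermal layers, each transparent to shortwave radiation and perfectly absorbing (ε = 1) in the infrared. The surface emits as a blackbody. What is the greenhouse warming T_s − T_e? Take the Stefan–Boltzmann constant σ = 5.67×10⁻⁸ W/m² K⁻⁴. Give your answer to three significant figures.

The effective emission temperature is T_e = [S(1−α)/(4σ)]^¼ = 495.0 K.
Surface: T_s = (5)^¼·T_e = 740.2 K.
So the greenhouse effect raises the surface by 740.2 − 495.0 = 245.2 K.

245 K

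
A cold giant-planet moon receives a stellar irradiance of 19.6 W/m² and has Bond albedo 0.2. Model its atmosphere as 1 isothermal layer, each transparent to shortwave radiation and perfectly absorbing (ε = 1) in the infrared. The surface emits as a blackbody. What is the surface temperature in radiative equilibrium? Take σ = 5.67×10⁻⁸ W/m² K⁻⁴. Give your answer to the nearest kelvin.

108 kelvin

OLR = S(1−α)/4 = 3.920 W/m²; the top layer radiates at T_e = 91.19 K.
For an N-layer opaque stack, T_s⁴ = (N+1)T_e⁴, hence T_s = (2)^(1/4)×91.19 K = 108.4 K.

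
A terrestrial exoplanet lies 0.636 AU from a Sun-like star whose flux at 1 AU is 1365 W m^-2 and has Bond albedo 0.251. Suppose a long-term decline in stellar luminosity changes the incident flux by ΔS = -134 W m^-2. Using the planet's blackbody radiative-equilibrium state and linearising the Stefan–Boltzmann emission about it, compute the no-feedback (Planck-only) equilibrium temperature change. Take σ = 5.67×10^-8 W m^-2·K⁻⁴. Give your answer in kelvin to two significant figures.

Flux at the orbit: S = 1365/(0.636)² = 3375 W m^-2.
The baseline emission temperature is T_e = 324.9 K.
TOA radiative forcing: ΔF = (1−α)ΔS/4 = 0.749·(-134)/4 = -25.09 W m^-2.
The Planck feedback parameter is 4σT_e³ = 7.779 W m^-2/K.
ΔT₀ = ΔF/λ_P = -25.09/7.779 = -3.23 K.

-3.2 kelvin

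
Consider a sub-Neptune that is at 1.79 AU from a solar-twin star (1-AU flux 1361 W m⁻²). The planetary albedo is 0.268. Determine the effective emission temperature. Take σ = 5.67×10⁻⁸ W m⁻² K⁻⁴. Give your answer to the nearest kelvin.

192 K

By the inverse-square law, S = 1361/1.79² = 424.8 W m⁻².
Averaging over the sphere, the absorbed flux is S(1−α)/4 = 77.73 W m⁻².
In equilibrium σT⁴ equals this, so T = 192.4 K.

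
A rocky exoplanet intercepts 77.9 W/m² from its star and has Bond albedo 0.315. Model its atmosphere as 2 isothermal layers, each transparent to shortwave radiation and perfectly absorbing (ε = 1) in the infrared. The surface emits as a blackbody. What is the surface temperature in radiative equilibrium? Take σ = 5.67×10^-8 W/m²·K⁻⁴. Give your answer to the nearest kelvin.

163 K

The effective emission temperature is T_e = [S(1−α)/(4σ)]^¼ = 123.9 K.
For an N-layer opaque stack, T_s⁴ = (N+1)T_e⁴, hence T_s = (3)^(1/4)×123.9 K = 163.0 K.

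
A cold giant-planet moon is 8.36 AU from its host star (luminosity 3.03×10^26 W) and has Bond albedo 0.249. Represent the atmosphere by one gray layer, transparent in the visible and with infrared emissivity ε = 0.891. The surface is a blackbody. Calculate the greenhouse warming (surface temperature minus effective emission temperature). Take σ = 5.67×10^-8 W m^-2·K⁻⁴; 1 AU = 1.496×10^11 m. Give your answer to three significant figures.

d = 8.36 × 1.496×10^11 m = 1.251×10^12 m.
S = L/(4πd²) = 15.42 W m^-2.
The planet radiates to space at T_e = [S(1−α)/(4σ)]^(1/4) = 84.53 K.
The surface balance (absorbed SW + ε·downward IR = σT_s⁴) with T_a⁴ = T_s⁴/2 reduces to T_s = T_e·[2/(2−ε)]^¼ = 97.95 K.
T_s − T_e = 97.95 − 84.53 = 13.43 K.

13.4 K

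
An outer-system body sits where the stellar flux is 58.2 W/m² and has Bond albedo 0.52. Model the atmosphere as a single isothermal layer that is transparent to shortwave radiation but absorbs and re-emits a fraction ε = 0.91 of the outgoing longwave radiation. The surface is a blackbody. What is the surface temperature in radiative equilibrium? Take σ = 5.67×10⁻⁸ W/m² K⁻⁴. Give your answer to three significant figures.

123 kelvin

The planet radiates to space at T_e = [S(1−α)/(4σ)]^(1/4) = 105.3 K.
Surface balance with a leaky layer gives σT_s⁴ = σT_e⁴·2/(2−ε), so T_s = T_e·[2/(2−0.91)]^(1/4) = 122.6 K.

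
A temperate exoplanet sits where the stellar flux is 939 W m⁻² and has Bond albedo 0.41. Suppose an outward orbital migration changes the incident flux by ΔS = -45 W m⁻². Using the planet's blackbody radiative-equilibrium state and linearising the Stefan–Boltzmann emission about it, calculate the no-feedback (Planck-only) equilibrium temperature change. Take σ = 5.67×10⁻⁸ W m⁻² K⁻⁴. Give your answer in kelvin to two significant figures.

-2.7 kelvin

Unperturbed T_e = [939.0·(1−0.41)/(4σ)]^¼ = 222.3 K.
ΔF = Δ[S(1−α)]/4 = (1−0.41)·-45/4 = -6.638 W m⁻².
Planck response: λ_P = 4σT_e³ = 4·5.67×10⁻⁸·(222.3)³ = 2.492 W m⁻²/K.
So ΔT₀ = -6.638/2.492 = -2.66 K.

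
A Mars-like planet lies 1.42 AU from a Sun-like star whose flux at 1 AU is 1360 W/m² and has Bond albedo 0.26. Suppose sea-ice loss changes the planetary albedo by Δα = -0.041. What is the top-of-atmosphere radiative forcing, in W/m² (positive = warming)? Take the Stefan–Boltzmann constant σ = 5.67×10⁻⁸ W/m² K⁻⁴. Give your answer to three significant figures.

6.91 W/m²

Irradiance scales as 1/d², so S = 1360 W/m² × (1/1.42)² = 674.5 W/m².
TOA radiative forcing: ΔF = −S·Δα/4 = −674.5·(-0.041)/4 = 6.913 W/m².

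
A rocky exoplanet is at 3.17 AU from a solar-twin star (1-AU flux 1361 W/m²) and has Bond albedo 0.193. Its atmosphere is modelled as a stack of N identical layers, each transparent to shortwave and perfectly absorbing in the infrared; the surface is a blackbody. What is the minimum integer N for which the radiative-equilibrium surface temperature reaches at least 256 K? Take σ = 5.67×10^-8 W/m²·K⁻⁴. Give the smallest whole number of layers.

8

By the inverse-square law, S = 1361/3.17² = 135.4 W/m².
OLR = S(1−α)/4 = 27.32 W/m²; the top layer radiates at T_e = 148.2 K.
Need (N+1)T_e⁴ ≥ T_s⁴, i.e. N+1 ≥ (256/148.2)⁴ = 8.912.
Rounding up, N = 8.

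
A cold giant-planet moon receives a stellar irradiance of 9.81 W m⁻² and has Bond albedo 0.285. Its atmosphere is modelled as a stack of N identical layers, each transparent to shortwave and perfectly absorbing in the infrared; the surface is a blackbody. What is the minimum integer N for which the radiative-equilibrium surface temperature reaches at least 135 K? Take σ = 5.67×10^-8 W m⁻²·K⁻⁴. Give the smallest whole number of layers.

OLR = S(1−α)/4 = 1.754 W m⁻²; the top layer radiates at T_e = 74.57 K.
Need (N+1)T_e⁴ ≥ T_s⁴, i.e. N+1 ≥ (135/74.57)⁴ = 10.740.
So N ≥ 9.740; the smallest integer is N = 10.

10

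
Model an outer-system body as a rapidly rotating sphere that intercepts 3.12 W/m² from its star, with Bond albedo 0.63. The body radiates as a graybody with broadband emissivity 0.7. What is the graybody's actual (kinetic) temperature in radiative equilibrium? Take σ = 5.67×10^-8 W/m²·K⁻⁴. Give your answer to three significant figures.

The planet absorbs (1−α)S over its disc πR² and re-emits over 4πR², so the mean absorbed flux is (1−0.63)·3.120/4 = 0.2886 W/m².
Radiative balance εσT⁴ = 0.2886 gives T = [0.2886/(0.7·σ)]^(1/4) = 51.93 K.

51.9 K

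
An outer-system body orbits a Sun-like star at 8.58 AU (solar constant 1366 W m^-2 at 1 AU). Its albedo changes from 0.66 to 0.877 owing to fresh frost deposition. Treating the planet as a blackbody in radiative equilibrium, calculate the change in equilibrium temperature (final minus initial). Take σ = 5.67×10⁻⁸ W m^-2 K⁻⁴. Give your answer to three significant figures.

Flux at the orbit: S = 1366/(8.58)² = 18.56 W m^-2.
Initial: T₁ = [S(1−0.66)/(4σ)]^(1/4) = 72.62 K.
With α = 0.877, T₂ = 56.32 K.
ΔT = T₂ − T₁ = -16.30 K.

-16.3 kelvin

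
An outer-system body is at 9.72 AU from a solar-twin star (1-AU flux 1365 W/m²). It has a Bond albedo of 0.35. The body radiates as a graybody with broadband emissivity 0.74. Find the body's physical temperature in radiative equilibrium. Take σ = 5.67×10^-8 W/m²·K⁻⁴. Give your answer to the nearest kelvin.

By the inverse-square law, S = 1365/9.72² = 14.45 W/m².
Averaging over the sphere, the absorbed flux is S(1−α)/4 = 2.348 W/m².
Radiative balance εσT⁴ = 2.348 gives T = [2.348/(0.74·σ)]^(1/4) = 86.49 K.

86 kelvin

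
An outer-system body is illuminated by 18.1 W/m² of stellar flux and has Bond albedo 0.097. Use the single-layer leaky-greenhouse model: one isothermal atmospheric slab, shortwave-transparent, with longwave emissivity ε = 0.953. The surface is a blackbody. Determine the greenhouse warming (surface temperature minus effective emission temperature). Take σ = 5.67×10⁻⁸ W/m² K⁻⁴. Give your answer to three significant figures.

The planet radiates to space at T_e = [S(1−α)/(4σ)]^(1/4) = 92.14 K.
Surface balance with a leaky layer gives σT_s⁴ = σT_e⁴·2/(2−ε), so T_s = T_e·[2/(2−0.953)]^(1/4) = 108.3 K.
The atmosphere warms the surface by 16.18 K.

16.2 K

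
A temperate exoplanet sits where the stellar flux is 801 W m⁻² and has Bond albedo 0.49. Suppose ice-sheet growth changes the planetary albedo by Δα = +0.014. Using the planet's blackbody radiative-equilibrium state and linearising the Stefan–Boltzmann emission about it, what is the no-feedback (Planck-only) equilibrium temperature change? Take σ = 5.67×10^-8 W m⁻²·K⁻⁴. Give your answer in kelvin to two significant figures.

-1.4 K

Reference equilibrium: T_e = [S(1−α)/(4σ)]^(1/4) = 206.0 K.
The change in absorbed flux is Δ[S(1−α)/4] = −SΔα/4 = -2.804 W m⁻².
Linearising σT⁴ gives d(σT⁴)/dT = 4σT_e³ = 1.983 W m⁻² per K.
Hence the no-feedback warming is ΔF/(4σT_e³) = -1.41 K.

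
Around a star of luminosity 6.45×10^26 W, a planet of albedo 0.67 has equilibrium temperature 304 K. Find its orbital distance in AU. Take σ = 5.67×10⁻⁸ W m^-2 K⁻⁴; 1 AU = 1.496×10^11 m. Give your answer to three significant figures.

0.625 AU

Energy balance gives S = 4σT⁴/(1−α) = 5870 W m^-2.
Then d = [L/(4πS)]^(1/2) = 9.351×10^10 m, i.e. 0.6251 AU.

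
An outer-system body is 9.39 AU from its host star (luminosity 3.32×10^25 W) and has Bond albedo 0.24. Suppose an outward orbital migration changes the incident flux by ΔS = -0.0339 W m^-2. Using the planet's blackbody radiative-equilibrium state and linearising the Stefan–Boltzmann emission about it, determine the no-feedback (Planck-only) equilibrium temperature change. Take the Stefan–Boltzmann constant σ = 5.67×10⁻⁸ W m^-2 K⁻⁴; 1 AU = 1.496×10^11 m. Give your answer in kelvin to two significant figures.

-0.29 K

d = 9.39 × 1.496×10^11 m = 1.405×10^12 m.
S = L/(4πd²) = 1.339 W m^-2.
Unperturbed T_e = [1.339·(1−0.24)/(4σ)]^¼ = 46.02 K.
Only a fraction (1−α) is absorbed and it's spread over 4πR², so ΔF = (1−α)ΔS/4 = -0.006441 W m^-2.
Linearising σT⁴ gives d(σT⁴)/dT = 4σT_e³ = 0.02211 W m^-2 per K.
Hence the no-feedback warming is ΔF/(4σT_e³) = -0.291 K.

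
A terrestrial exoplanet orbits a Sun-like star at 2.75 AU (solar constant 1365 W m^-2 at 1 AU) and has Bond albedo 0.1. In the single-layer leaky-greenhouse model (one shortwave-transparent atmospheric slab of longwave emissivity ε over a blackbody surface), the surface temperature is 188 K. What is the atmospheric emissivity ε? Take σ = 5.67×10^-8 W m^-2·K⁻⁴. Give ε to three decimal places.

0.853

Irradiance scales as 1/d², so S = 1365 W m^-2 × (1/2.75)² = 180.5 W m^-2.
TOA balance gives T_e = 163.6 K.
T_s⁴ = T_e⁴·2/(2−ε) → ε = 2 − 2(T_e/T_s)⁴ = 2 − 2·(163.6/188)⁴ = 0.8533.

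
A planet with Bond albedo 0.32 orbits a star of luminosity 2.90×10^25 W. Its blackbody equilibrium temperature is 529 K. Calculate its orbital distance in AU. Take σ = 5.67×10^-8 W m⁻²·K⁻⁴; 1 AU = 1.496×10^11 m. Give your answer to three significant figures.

Energy balance gives S = 4σT⁴/(1−α) = 26120 W m⁻².
From L = 4πd²S, d = √(2.90×10^25/(4π·26120)) = 9.400×10^9 m = 0.06283 AU.

0.0628 AU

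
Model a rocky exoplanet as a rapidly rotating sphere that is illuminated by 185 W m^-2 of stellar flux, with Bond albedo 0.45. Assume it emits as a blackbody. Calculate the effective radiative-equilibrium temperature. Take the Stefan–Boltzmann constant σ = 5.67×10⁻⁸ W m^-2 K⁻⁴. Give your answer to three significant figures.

Absorbed flux (global mean): S(1−α)/4 = 185.0·0.55/4 = 25.44 W m^-2.
Balancing against σT⁴: T = (25.44/5.67×10⁻⁸)^(1/4) = 145.5 K.

146 kelvin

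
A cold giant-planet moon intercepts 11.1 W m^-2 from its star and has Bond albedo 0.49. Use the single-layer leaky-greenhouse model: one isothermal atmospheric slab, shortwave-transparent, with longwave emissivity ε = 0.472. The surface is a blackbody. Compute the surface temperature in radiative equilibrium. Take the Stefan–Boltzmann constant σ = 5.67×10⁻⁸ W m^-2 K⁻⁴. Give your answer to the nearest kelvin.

At the top of the atmosphere, σT_e⁴ = S(1−α)/4 = 1.415 W m^-2, giving T_e = 70.68 K.
The surface balance (absorbed SW + ε·downward IR = σT_s⁴) with T_a⁴ = T_s⁴/2 reduces to T_s = T_e·[2/(2−ε)]^¼ = 75.60 K.

76 K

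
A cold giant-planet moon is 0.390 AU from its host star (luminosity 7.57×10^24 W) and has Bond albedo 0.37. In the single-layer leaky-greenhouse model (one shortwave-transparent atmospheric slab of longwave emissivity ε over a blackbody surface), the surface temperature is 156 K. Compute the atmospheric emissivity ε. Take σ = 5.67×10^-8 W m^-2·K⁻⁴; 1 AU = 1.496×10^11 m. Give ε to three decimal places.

0.340

Orbital distance: d = 0.390 AU = 5.834×10^10 m.
S = L/(4πd²) = 177.0 W m^-2.
First, T_e = [177.0·(1−0.37)/(4σ)]^(1/4) = 148.9 K.
T_s⁴ = T_e⁴·2/(2−ε) → ε = 2 − 2(T_e/T_s)⁴ = 2 − 2·(148.9/156)⁴ = 0.3399.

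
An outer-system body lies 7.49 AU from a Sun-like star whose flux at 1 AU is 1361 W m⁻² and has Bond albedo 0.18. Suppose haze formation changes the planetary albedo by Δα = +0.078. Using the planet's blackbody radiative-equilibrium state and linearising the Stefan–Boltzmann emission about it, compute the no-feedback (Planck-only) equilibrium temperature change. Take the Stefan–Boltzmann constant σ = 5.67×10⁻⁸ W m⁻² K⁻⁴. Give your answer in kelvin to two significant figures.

-2.3 kelvin

Irradiance scales as 1/d², so S = 1361 W m⁻² × (1/7.49)² = 24.26 W m⁻².
The baseline emission temperature is T_e = 96.78 K.
ΔF = −(S/4)Δα = −(24.26/4)×(+0.078) = -0.4731 W m⁻².
Linearising σT⁴ gives d(σT⁴)/dT = 4σT_e³ = 0.2056 W m⁻² per K.
Hence the no-feedback warming is ΔF/(4σT_e³) = -2.30 K.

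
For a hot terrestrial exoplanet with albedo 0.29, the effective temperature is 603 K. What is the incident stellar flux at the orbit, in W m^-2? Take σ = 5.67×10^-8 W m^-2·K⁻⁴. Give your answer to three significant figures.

42200 W m^-2

From S(1−α)/4 = σT⁴: S = 4σT⁴/(1−α).
The emitted flux is σT⁴ = 7496 W m^-2.
So S = 4×7496/(1−0.29) = 42230 W m^-2.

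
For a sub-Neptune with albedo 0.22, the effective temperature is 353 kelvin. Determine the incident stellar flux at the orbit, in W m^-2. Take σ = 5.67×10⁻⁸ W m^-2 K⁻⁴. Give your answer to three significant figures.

4510 W m^-2

From S(1−α)/4 = σT⁴: S = 4σT⁴/(1−α).
The emitted flux is σT⁴ = 880.4 W m^-2.
S = 4·880.4/0.78 = 4515 W m^-2.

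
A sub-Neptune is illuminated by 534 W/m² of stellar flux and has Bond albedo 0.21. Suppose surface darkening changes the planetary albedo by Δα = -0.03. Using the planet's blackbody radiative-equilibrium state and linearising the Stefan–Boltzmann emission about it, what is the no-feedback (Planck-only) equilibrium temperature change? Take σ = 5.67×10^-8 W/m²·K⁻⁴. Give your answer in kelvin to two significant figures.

Reference equilibrium: T_e = [S(1−α)/(4σ)]^(1/4) = 207.7 K.
ΔF = −(S/4)Δα = −(534.0/4)×(-0.03) = 4.005 W/m².
Planck response: λ_P = 4σT_e³ = 4·5.67×10⁻⁸·(207.7)³ = 2.031 W/m²/K.
ΔT₀ = ΔF/λ_P = 4.005/2.031 = 1.97 K.

2.0 K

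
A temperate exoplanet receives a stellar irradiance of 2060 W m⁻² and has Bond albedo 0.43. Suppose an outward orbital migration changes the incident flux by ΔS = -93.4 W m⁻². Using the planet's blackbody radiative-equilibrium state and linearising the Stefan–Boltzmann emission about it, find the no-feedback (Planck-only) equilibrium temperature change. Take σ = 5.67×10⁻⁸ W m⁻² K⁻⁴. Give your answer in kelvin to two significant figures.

Reference equilibrium: T_e = [S(1−α)/(4σ)]^(1/4) = 268.2 K.
ΔF = Δ[S(1−α)]/4 = (1−0.43)·-93.4/4 = -13.31 W m⁻².
The Planck feedback parameter is 4σT_e³ = 4.377 W m⁻²/K.
Hence the no-feedback warming is ΔF/(4σT_e³) = -3.04 K.

-3.0 kelvin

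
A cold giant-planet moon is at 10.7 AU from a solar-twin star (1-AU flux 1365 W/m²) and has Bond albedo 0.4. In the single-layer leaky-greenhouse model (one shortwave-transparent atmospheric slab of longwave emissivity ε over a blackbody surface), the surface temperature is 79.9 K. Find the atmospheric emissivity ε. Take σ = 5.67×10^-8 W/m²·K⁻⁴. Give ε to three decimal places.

By the inverse-square law, S = 1365/10.7² = 11.92 W/m².
Effective temperature: T_e = [S(1−α)/(4σ)]^(1/4) = 74.94 K.
Since (2−ε)/2 = (T_e/T_s)⁴ = 0.7739, ε = 0.4522.

0.452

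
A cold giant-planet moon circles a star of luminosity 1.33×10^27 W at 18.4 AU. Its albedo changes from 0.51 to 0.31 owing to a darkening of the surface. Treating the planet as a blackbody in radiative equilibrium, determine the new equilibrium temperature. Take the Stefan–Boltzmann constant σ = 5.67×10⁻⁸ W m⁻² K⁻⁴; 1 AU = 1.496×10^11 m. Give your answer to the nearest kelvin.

81 kelvin

Orbital distance: d = 18.4 AU = 2.753×10^12 m.
Flux at the orbit: S = L/(4πd²) = 1.33×10^27/(4π·(2.75×10^12)²) = 13.97 W m⁻².
New equilibrium: T₂ = [(1−0.31)·13.97/(4σ)]^(1/4) = 80.74 K.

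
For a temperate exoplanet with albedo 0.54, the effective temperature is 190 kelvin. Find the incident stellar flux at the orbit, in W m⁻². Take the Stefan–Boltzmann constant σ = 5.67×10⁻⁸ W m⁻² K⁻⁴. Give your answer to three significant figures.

643 W m⁻²

Invert the energy balance for S: S = 4σT⁴/(1−α).
σT⁴ = 5.67×10⁻⁸·(190)⁴ = 73.89 W m⁻².
S = 4·73.89/0.46 = 642.5 W m⁻².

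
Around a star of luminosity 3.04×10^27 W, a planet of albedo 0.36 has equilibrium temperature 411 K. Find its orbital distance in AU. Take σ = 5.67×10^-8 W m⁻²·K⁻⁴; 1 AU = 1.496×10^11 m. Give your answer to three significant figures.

1.03 AU

The flux needed for this T is 4σT⁴/(1−0.36) = 10110 W m⁻².
S = L/(4πd²) → d = √(L/4πS) = √(3.04×10^27/(4π·10110)) = 1.547×10^11 m = 1.034 AU.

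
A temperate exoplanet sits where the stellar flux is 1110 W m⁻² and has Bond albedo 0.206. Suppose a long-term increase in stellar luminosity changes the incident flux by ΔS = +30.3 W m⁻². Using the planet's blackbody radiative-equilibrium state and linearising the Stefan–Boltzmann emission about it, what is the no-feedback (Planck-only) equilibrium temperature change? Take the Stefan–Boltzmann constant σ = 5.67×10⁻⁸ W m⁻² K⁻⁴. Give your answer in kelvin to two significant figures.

1.7 kelvin

Reference equilibrium: T_e = [S(1−α)/(4σ)]^(1/4) = 249.7 K.
TOA radiative forcing: ΔF = (1−α)ΔS/4 = 0.794·(+30.3)/4 = 6.015 W m⁻².
Planck response: λ_P = 4σT_e³ = 4·5.67×10⁻⁸·(249.7)³ = 3.530 W m⁻²/K.
ΔT₀ = ΔF/λ_P = 6.015/3.530 = 1.70 K.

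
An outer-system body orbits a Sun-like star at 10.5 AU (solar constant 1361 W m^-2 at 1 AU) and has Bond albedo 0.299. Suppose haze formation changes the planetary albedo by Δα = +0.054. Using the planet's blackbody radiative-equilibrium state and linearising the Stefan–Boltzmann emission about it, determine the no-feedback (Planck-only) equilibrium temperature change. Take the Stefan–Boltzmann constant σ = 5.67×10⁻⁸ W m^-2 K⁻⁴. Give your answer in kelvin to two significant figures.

Flux at the orbit: S = 1361/(10.5)² = 12.34 W m^-2.
Reference equilibrium: T_e = [S(1−α)/(4σ)]^(1/4) = 78.59 K.
TOA radiative forcing: ΔF = −S·Δα/4 = −12.34·(+0.054)/4 = -0.1667 W m^-2.
Linearising σT⁴ gives d(σT⁴)/dT = 4σT_e³ = 0.1101 W m^-2 per K.
Hence the no-feedback warming is ΔF/(4σT_e³) = -1.51 K.

-1.5 kelvin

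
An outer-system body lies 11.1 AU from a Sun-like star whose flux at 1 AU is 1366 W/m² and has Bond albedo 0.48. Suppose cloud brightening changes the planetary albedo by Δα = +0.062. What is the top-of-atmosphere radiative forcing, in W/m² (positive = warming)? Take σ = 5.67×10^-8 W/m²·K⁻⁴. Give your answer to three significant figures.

By the inverse-square law, S = 1366/11.1² = 11.09 W/m².
TOA radiative forcing: ΔF = −S·Δα/4 = −11.09·(+0.062)/4 = -0.1718 W/m².

-0.172 W/m²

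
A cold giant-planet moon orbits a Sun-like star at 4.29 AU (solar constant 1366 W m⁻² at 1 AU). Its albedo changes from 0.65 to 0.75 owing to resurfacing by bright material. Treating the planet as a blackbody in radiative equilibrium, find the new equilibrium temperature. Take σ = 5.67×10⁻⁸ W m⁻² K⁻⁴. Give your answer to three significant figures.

By the inverse-square law, S = 1366/4.29² = 74.22 W m⁻².
With the new albedo, S(1−α₂)/4 = 4.639 W m⁻², so T₂ = 95.11 K.

95.1 K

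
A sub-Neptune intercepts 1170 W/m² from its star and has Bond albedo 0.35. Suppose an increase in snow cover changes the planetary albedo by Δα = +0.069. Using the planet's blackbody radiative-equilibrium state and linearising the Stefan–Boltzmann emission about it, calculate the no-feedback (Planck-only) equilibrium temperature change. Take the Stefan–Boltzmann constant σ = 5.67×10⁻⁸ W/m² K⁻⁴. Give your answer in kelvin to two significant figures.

The baseline emission temperature is T_e = 240.6 K.
ΔF = −(S/4)Δα = −(1170/4)×(+0.069) = -20.18 W/m².
The Planck feedback parameter is 4σT_e³ = 3.160 W/m²/K.
Hence the no-feedback warming is ΔF/(4σT_e³) = -6.39 K.

-6.4 K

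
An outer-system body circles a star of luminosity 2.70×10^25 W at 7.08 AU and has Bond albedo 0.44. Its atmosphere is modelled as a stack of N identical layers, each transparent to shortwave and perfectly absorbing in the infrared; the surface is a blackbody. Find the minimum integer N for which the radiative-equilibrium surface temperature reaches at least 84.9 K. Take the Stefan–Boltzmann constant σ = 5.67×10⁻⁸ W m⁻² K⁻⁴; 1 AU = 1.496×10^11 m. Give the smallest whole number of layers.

10

d = 7.08 × 1.496×10^11 m = 1.059×10^12 m.
Spreading L over a sphere of radius d: S = 2.70×10^25/(4π·1.06×10^12²) = 1.915 W m⁻².
Top-of-atmosphere balance: σT_e⁴ = S(1−α)/4 = 0.2681 W m⁻² → T_e = 46.63 K.
Since T_s⁴ = (N+1)T_e⁴, we need N ≥ (T_s/T_e)⁴ − 1 = 9.987.
So N ≥ 9.987; the smallest integer is N = 10.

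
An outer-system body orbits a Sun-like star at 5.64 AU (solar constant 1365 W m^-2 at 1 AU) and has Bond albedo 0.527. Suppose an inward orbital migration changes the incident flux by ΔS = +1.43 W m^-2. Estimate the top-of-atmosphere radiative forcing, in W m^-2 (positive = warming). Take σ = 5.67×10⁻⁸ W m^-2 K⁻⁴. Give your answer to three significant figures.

0.169 W m^-2

Irradiance scales as 1/d², so S = 1365 W m^-2 × (1/5.64)² = 42.91 W m^-2.
TOA radiative forcing: ΔF = (1−α)ΔS/4 = 0.473·(+1.43)/4 = 0.1691 W m^-2.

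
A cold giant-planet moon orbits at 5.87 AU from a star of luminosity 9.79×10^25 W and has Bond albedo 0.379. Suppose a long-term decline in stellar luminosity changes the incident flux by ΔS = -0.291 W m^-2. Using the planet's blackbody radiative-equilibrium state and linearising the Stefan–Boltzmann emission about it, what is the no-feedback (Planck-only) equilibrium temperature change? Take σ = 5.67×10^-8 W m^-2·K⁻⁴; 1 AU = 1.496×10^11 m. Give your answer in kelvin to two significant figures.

Orbital distance: d = 5.87 AU = 8.782×10^11 m.
Flux at the orbit: S = L/(4πd²) = 9.79×10^25/(4π·(8.78×10^11)²) = 10.10 W m^-2.
Unperturbed T_e = [10.10·(1−0.379)/(4σ)]^¼ = 72.52 K.
TOA radiative forcing: ΔF = (1−α)ΔS/4 = 0.621·(-0.291)/4 = -0.04518 W m^-2.
The Planck feedback parameter is 4σT_e³ = 0.08651 W m^-2/K.
ΔT₀ = ΔF/λ_P = -0.04518/0.08651 = -0.522 K.

-0.52 K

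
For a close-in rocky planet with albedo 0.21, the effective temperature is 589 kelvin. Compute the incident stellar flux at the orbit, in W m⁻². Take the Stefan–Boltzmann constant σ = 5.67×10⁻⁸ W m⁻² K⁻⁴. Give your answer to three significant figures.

34600 W m⁻²

Invert the energy balance for S: S = 4σT⁴/(1−α).
σT⁴ = 5.67×10⁻⁸·(589)⁴ = 6824 W m⁻².
So S = 4×6824/(1−0.21) = 34550 W m⁻².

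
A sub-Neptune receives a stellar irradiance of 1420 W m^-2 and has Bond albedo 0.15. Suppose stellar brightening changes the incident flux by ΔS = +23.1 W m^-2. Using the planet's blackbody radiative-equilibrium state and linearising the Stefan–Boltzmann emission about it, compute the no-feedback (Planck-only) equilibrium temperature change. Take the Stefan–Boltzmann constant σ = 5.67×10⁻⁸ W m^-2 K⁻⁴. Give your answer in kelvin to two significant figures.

1.1 K

Reference equilibrium: T_e = [S(1−α)/(4σ)]^(1/4) = 270.1 K.
ΔF = Δ[S(1−α)]/4 = (1−0.15)·+23.1/4 = 4.909 W m^-2.
Planck response: λ_P = 4σT_e³ = 4·5.67×10⁻⁸·(270.1)³ = 4.469 W m^-2/K.
Hence the no-feedback warming is ΔF/(4σT_e³) = 1.10 K.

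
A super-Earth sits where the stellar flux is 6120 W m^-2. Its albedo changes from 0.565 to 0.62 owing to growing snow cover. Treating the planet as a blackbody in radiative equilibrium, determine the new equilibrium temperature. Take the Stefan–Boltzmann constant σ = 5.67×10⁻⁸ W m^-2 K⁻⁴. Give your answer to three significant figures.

New equilibrium: T₂ = [(1−0.62)·6120/(4σ)]^(1/4) = 318.2 K.

318 K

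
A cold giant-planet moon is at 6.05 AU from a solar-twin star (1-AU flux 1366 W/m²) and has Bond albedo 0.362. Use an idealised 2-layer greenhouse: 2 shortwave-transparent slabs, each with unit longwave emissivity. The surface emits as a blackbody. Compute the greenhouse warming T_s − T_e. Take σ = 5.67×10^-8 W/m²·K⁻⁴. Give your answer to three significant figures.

By the inverse-square law, S = 1366/6.05² = 37.32 W/m².
OLR = S(1−α)/4 = 5.953 W/m²; the top layer radiates at T_e = 101.2 K.
Surface: T_s = (3)^¼·T_e = 133.2 K.
So the greenhouse effect raises the surface by 133.2 − 101.2 = 31.99 K.

32.0 K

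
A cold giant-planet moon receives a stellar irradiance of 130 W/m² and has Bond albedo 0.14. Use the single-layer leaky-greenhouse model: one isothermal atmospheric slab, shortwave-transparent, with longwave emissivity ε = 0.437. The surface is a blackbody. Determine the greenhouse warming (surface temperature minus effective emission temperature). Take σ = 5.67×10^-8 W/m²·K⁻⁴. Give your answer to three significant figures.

The planet radiates to space at T_e = [S(1−α)/(4σ)]^(1/4) = 149.0 K.
The surface balance (absorbed SW + ε·downward IR = σT_s⁴) with T_a⁴ = T_s⁴/2 reduces to T_s = T_e·[2/(2−ε)]^¼ = 158.5 K.
T_s − T_e = 158.5 − 149.0 = 9.473 K.

9.47 kelvin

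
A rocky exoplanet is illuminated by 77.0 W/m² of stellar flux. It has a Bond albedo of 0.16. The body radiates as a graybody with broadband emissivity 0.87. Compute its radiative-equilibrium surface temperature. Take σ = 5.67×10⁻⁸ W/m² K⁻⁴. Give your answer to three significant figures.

135 kelvin

The planet absorbs (1−α)S over its disc πR² and re-emits over 4πR², so the mean absorbed flux is (1−0.16)·77.00/4 = 16.17 W/m².
Equating to εσT⁴ with ε = 0.87: T = (16.17/0.87σ)^(1/4) = 134.6 K.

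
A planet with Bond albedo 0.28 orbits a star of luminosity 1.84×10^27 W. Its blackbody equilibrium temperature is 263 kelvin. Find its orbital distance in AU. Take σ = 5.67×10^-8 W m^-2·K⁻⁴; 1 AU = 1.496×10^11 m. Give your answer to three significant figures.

2.08 AU

Energy balance gives S = 4σT⁴/(1−α) = 1507 W m^-2.
S = L/(4πd²) → d = √(L/4πS) = √(1.84×10^27/(4π·1507)) = 3.117×10^11 m = 2.084 AU.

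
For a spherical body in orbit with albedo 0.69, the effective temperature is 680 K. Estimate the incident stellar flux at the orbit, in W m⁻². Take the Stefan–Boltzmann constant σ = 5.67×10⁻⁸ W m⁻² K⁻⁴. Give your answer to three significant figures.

Invert the energy balance for S: S = 4σT⁴/(1−α).
σT⁴ = 5.67×10⁻⁸·(680)⁴ = 12120 W m⁻².
So S = 4×12120/(1−0.69) = 1.564×10^5 W m⁻².

1.56×10^5 W m⁻²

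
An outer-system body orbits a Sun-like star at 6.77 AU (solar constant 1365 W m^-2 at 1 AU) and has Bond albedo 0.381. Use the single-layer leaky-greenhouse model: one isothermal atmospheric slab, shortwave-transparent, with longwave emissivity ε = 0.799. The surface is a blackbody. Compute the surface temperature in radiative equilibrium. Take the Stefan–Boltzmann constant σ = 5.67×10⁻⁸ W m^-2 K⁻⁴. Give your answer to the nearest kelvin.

108 K

By the inverse-square law, S = 1365/6.77² = 29.78 W m^-2.
Effective emission temperature (TOA balance): σT_e⁴ = S(1−α)/4 = 4.609 W m^-2 → T_e = 94.95 K.
The surface balance (absorbed SW + ε·downward IR = σT_s⁴) with T_a⁴ = T_s⁴/2 reduces to T_s = T_e·[2/(2−ε)]^¼ = 107.9 K.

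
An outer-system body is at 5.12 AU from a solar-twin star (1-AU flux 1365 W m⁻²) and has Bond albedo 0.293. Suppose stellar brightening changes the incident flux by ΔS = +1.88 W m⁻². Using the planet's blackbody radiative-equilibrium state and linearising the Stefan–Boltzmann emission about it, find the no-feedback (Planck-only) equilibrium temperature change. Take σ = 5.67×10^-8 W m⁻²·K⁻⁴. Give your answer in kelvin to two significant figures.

1.0 K

Irradiance scales as 1/d², so S = 1365 W m⁻² × (1/5.12)² = 52.07 W m⁻².
Reference equilibrium: T_e = [S(1−α)/(4σ)]^(1/4) = 112.9 K.
Only a fraction (1−α) is absorbed and it's spread over 4πR², so ΔF = (1−α)ΔS/4 = 0.3323 W m⁻².
Linearising σT⁴ gives d(σT⁴)/dT = 4σT_e³ = 0.3262 W m⁻² per K.
Hence the no-feedback warming is ΔF/(4σT_e³) = 1.02 K.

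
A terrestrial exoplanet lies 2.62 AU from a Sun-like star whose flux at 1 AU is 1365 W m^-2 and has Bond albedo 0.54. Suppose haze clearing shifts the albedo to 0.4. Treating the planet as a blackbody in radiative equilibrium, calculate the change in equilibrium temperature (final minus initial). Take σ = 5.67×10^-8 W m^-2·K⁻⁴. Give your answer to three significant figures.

9.73 K

Irradiance scales as 1/d², so S = 1365 W m^-2 × (1/2.62)² = 198.9 W m^-2.
Before: T₁ = [198.9·0.46/(4σ)]^(1/4) = 141.7 K.
Final:   T₂ = [S(1−0.4)/(4σ)]^(1/4) = 151.4 K.
Change: 151.4 − 141.7 = 9.733 K.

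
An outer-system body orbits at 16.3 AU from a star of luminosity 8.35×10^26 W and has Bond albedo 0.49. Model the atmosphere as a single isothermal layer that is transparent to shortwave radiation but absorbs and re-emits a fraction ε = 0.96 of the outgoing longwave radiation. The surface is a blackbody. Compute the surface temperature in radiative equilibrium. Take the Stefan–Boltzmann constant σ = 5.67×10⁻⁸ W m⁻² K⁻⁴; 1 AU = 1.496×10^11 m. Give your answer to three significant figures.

83.4 K

Orbital distance: d = 16.3 AU = 2.438×10^12 m.
Spreading L over a sphere of radius d: S = 8.35×10^26/(4π·2.44×10^12²) = 11.17 W m⁻².
Effective emission temperature (TOA balance): σT_e⁴ = S(1−α)/4 = 1.425 W m⁻² → T_e = 70.80 K.
The surface balance (absorbed SW + ε·downward IR = σT_s⁴) with T_a⁴ = T_s⁴/2 reduces to T_s = T_e·[2/(2−ε)]^¼ = 83.38 K.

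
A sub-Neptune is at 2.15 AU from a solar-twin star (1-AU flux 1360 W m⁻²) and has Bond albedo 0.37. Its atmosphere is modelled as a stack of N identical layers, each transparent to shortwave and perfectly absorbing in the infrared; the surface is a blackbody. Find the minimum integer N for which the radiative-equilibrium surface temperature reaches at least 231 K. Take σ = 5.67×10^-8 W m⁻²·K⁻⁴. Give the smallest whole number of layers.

3

Flux at the orbit: S = 1360/(2.15)² = 294.2 W m⁻².
Top-of-atmosphere balance: σT_e⁴ = S(1−α)/4 = 46.34 W m⁻² → T_e = 169.1 K.
Since T_s⁴ = (N+1)T_e⁴, we need N ≥ (T_s/T_e)⁴ − 1 = 2.484.
So N ≥ 2.484; the smallest integer is N = 3.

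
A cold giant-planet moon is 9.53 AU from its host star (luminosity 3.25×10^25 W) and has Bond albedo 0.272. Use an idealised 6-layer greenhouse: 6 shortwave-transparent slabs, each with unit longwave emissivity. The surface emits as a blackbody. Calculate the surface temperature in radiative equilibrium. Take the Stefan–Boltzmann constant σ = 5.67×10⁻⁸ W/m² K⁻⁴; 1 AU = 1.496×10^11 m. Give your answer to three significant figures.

Orbital distance: d = 9.53 AU = 1.426×10^12 m.
S = L/(4πd²) = 1.272 W/m².
OLR = S(1−α)/4 = 0.2316 W/m²; the top layer radiates at T_e = 44.96 K.
With N = 6 opaque layers, T_s = (N+1)^(1/4)·T_e = 7^(1/4)·44.96 = 73.12 K.

73.1 K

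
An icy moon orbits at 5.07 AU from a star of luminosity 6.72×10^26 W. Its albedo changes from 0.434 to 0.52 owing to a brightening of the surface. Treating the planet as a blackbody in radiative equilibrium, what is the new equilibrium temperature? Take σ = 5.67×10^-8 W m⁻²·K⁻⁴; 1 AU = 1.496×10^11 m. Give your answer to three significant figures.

118 K

d = 5.07 × 1.496×10^11 m = 7.585×10^11 m.
Spreading L over a sphere of radius d: S = 6.72×10^26/(4π·7.58×10^11²) = 92.96 W m⁻².
With the new albedo, S(1−α₂)/4 = 11.15 W m⁻², so T₂ = 118.4 K.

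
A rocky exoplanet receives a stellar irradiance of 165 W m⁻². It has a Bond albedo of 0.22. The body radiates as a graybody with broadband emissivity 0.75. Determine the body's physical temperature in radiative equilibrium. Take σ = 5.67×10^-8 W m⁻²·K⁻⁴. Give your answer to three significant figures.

Absorbed flux (global mean): S(1−α)/4 = 165.0·0.78/4 = 32.18 W m⁻².
Equating to εσT⁴ with ε = 0.75: T = (32.18/0.75σ)^(1/4) = 165.9 K.

166 K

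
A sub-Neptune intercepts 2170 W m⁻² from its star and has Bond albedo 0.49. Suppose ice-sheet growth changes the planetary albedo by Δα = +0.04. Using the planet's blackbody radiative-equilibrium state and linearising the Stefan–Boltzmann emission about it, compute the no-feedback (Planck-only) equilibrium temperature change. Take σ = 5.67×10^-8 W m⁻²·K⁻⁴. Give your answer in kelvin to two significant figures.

-5.2 K

Reference equilibrium: T_e = [S(1−α)/(4σ)]^(1/4) = 264.3 K.
ΔF = −(S/4)Δα = −(2170/4)×(+0.04) = -21.70 W m⁻².
Planck response: λ_P = 4σT_e³ = 4·5.67×10⁻⁸·(264.3)³ = 4.187 W m⁻²/K.
Hence the no-feedback warming is ΔF/(4σT_e³) = -5.18 K.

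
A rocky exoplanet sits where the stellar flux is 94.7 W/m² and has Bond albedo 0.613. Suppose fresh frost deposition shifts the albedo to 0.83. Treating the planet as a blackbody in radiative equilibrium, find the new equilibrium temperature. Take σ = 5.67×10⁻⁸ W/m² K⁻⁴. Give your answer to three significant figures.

With the new albedo, S(1−α₂)/4 = 4.025 W/m², so T₂ = 91.79 K.

91.8 kelvin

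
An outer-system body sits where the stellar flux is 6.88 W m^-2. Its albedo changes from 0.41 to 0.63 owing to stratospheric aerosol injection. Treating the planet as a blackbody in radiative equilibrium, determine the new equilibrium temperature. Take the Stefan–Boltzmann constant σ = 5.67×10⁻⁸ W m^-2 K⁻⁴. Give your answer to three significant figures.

New equilibrium: T₂ = [(1−0.63)·6.880/(4σ)]^(1/4) = 57.88 K.

57.9 K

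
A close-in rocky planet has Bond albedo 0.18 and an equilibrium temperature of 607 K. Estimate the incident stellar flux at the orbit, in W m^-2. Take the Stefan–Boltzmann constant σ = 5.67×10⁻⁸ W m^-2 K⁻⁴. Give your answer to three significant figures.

Invert the energy balance for S: S = 4σT⁴/(1−α).
σT⁴ = 5.67×10⁻⁸·(607)⁴ = 7697 W m^-2.
So S = 4×7697/(1−0.18) = 37550 W m^-2.

37500 W m^-2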